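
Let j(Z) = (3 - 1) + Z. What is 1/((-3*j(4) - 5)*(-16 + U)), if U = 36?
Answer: -1/460 ≈ -0.0021739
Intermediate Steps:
j(Z) = 2 + Z
1/((-3*j(4) - 5)*(-16 + U)) = 1/((-3*(2 + 4) - 5)*(-16 + 36)) = 1/((-3*6 - 5)*20) = 1/((-18 - 5)*20) = 1/(-23*20) = 1/(-460) = -1/460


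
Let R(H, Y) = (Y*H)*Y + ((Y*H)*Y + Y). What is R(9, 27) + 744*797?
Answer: 606117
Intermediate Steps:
R(H, Y) = Y + 2*H*Y**2 (R(H, Y) = (H*Y)*Y + ((H*Y)*Y + Y) = H*Y**2 + (H*Y**2 + Y) = H*Y**2 + (Y + H*Y**2) = Y + 2*H*Y**2)
R(9, 27) + 744*797 = 27*(1 + 2*9*27) + 744*797 = 27*(1 + 486) + 592968 = 27*487 + 592968 = 13149 + 592968 = 606117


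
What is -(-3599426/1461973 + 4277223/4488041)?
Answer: 9901186923487/6561394764893 ≈ 1.5090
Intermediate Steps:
-(-3599426/1461973 + 4277223/4488041) = -1*(-9901186923487/6561394764893) = 9901186923487/6561394764893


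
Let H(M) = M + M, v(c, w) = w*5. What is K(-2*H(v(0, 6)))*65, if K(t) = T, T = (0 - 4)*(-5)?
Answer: 1300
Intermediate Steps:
T = 20 (T = -4*(-5) = 20)
v(c, w) = 5*w
H(M) = 2*M
K(t) = 20
K(-2*H(v(0, 6)))*65 = 20*65 = 1300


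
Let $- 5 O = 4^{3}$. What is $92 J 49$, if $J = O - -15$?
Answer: $\frac{49588}{5} \approx 9917.6$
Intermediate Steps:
$O = - \frac{64}{5}$ ($O = - \frac{4^{3}}{5} = \left(- \frac{1}{5}\right) 64 = - \frac{64}{5} \approx -12.8$)
$J = \frac{11}{5}$ ($J = - \frac{64}{5} - -15 = - \frac{64}{5} + 15 = \frac{11}{5} \approx 2.2$)
$92 J 49 = 92 \cdot \frac{11}{5} \cdot 49 = \frac{1012}{5} \cdot 49 = \frac{49588}{5}$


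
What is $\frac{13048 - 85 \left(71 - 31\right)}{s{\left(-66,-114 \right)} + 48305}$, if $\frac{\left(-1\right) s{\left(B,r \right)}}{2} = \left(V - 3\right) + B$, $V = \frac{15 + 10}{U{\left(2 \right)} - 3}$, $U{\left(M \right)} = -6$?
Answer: $\frac{86832}{436037} \approx 0.19914$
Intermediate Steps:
$V = - \frac{25}{9}$ ($V = \frac{15 + 10}{-6 - 3} = \frac{25}{-9} = 25 \left(- \frac{1}{9}\right) = - \frac{25}{9} \approx -2.7778$)
$s{\left(B,r \right)} = \frac{104}{9} - 2 B$ ($s{\left(B,r \right)} = - 2 \left(\left(- \frac{25}{9} - 3\right) + B\right) = - 2 \left(- \frac{52}{9} + B\right) = \frac{104}{9} - 2 B$)
$\frac{13048 - 85 \left(71 - 31\right)}{s{\left(-66,-114 \right)} + 48305} = \frac{13048 - 85 \left(71 - 31\right)}{\left(\frac{104}{9} - -132\right) + 48305} = \frac{13048 - 3400}{\left(\frac{104}{9} + 132\right) + 48305} = \frac{13048 - 3400}{\frac{1292}{9} + 48305} = \frac{9648}{\frac{436037}{9}} = 9648 \cdot \frac{9}{436037} = \frac{86832}{436037}$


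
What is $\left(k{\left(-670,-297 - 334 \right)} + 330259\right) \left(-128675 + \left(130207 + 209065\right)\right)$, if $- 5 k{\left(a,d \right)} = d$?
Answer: $\frac{347890659822}{5} \approx 6.9578 \cdot 10^{10}$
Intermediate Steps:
$k{\left(a,d \right)} = - \frac{d}{5}$
$\left(k{\left(-670,-297 - 334 \right)} + 330259\right) \left(-128675 + \left(130207 + 209065\right)\right) = \left(- \frac{-297 - 334}{5} + 330259\right) \left(-128675 + \left(130207 + 209065\right)\right) = \left(\left(- \frac{1}{5}\right) \left(-631\right) + 330259\right) \left(-128675 + 339272\right) = \left(\frac{631}{5} + 330259\right) 210597 = \frac{1651926}{5} \cdot 210597 = \frac{347890659822}{5}$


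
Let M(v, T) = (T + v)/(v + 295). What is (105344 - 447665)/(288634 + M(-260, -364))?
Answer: -11981235/10101566 ≈ -1.1861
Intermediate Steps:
M(v, T) = (T + v)/(295 + v)
(105344 - 447665)/(288634 + M(-260, -364)) = (105344 - 447665)/(288634 + (-364 - 260)/(295 - 260)) = -342321/(288634 - 624/35) = -342321/10101566/35 = -342321*35/10101566 = -11981235/10101566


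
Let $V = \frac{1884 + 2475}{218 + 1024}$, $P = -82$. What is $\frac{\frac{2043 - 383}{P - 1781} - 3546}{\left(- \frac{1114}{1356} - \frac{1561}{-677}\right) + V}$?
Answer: $- \frac{505507744858}{711735813} \approx -710.25$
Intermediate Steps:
$V = \frac{1453}{414}$ ($V = \frac{4359}{1242} = 4359 \cdot \frac{1}{1242} = \frac{1453}{414} \approx 3.5097$)
$\frac{\frac{2043 - 383}{P - 1781} - 3546}{\left(- \frac{1114}{1356} - \frac{1561}{-677}\right) + V} = \frac{\frac{2043 - 383}{-82 - 1781} - 3546}{\left(- \frac{1114}{1356} - \frac{1561}{-677}\right) + \frac{1453}{414}} = \frac{\frac{1660}{-1863} - 3546}{\left(\left(-1114\right) \frac{1}{1356} - - \frac{1561}{677}\right) + \frac{1453}{414}} = \frac{1660 \left(- \frac{1}{1863}\right) - 3546}{\left(- \frac{557}{678} + \frac{1561}{677}\right) + \frac{1453}{414}} = \frac{- \frac{1660}{1863} - 3546}{\frac{681269}{459006} + \frac{1453}{414}} = - \frac{6607858}{1863 \cdot \frac{79081757}{15835707}} = \left(- \frac{6607858}{1863}\right) \frac{15835707}{79081757} = - \frac{505507744858}{711735813}$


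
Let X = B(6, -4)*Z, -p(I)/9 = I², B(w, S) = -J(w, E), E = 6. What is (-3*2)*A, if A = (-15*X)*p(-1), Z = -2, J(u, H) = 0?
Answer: 0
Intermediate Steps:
B(w, S) = 0 (B(w, S) = -1*0 = 0)
p(I) = -9*I²
X = 0 (X = 0*(-2) = 0)
A = 0 (A = (-15*0)*(-9*(-1)²) = 0*(-9*1) = 0*(-9) = 0)
(-3*2)*A = -3*2*0 = -6*0 = 0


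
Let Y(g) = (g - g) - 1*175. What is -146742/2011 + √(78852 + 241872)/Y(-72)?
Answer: -146742/2011 - 6*√8909/175 ≈ -76.206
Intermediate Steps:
Y(g) = -175 (Y(g) = 0 - 175 = -175)
-146742/2011 + √(78852 + 241872)/Y(-72) = -146742/2011 + √(78852 + 241872)/(-175) = -146742*1/2011 + √320724*(-1/175) = -146742/2011 + (6*√8909)*(-1/175) = -146742/2011 - 6*√8909/175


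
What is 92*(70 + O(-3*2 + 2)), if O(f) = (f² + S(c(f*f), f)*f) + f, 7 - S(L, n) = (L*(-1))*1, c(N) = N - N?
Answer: 4968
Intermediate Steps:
c(N) = 0
S(L, n) = 7 + L (S(L, n) = 7 - L*(-1) = 7 - (-L) = 7 - (-1)*L = 7 + L)
O(f) = f² + 8*f (O(f) = (f² + (7 + 0)*f) + f = (f² + 7*f) + f = f² + 8*f)
92*(70 + O(-3*2 + 2)) = 92*(70 + (-3*2 + 2)*(8 + (-3*2 + 2))) = 92*(70 + (-6 + 2)*(8 + (-6 + 2))) = 92*(70 - 4*(8 - 4)) = 92*(70 - 4*4) = 92*(70 - 16) = 92*54 = 4968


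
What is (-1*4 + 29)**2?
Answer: 625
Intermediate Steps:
(-1*4 + 29)**2 = (-4 + 29)**2 = 25**2 = 625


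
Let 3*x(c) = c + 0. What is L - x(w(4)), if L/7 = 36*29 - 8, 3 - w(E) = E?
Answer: 21757/3 ≈ 7252.3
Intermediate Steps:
w(E) = 3 - E
x(c) = c/3 (x(c) = (c + 0)/3 = c/3)
L = 7252 (L = 7*(36*29 - 8) = 7*(1044 - 8) = 7*1036 = 7252)
L - x(w(4)) = 7252 - (3 - 1*4)/3 = 7252 - (3 - 4)/3 = 7252 - (-1)/3 = 7252 - 1*(-1/3) = 7252 + 1/3 = 21757/3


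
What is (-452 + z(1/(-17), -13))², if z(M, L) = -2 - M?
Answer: 59552089/289 ≈ 2.0606e+5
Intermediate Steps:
(-452 + z(1/(-17), -13))² = (-452 + (-2 - 1/(-17)))² = (-452 + (-2 - 1*(-1/17)))² = (-452 + (-2 + 1/17))² = (-452 - 33/17)² = (-7717/17)² = 59552089/289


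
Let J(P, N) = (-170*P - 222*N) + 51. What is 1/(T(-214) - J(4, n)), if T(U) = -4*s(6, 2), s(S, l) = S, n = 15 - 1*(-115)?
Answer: 1/29465 ≈ 3.3939e-5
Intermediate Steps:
n = 130 (n = 15 + 115 = 130)
T(U) = -24 (T(U) = -4*6 = -24)
J(P, N) = 51 - 222*N - 170*P (J(P, N) = (-222*N - 170*P) + 51 = 51 - 222*N - 170*P)
1/(T(-214) - J(4, n)) = 1/(-24 - (51 - 222*130 - 170*4)) = 1/(-24 - (51 - 28860 - 680)) = 1/(-24 - 1*(-29489)) = 1/(-24 + 29489) = 1/29465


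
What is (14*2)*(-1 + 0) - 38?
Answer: -66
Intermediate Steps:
(14*2)*(-1 + 0) - 38 = 28*(-1) - 38 = -28 - 38 = -66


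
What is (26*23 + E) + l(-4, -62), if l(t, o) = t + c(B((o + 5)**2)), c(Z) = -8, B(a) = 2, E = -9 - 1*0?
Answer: 577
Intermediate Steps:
E = -9 (E = -9 + 0 = -9)
l(t, o) = -8 + t (l(t, o) = t - 8 = -8 + t)
(26*23 + E) + l(-4, -62) = (26*23 - 9) + (-8 - 4) = (598 - 9) - 12 = 589 - 12 = 577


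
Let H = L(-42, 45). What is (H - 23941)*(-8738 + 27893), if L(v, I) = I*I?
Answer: -419800980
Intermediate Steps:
L(v, I) = I**2
H = 2025 (H = 45**2 = 2025)
(H - 23941)*(-8738 + 27893) = (2025 - 23941)*(-8738 + 27893) = -21916*19155 = -419800980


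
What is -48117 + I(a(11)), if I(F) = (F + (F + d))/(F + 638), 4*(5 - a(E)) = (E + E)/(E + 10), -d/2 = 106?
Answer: -1298926921/26995 ≈ -48117.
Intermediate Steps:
d = -212 (d = -2*106 = -212)
a(E) = 5 - E/(2*(10 + E)) (a(E) = 5 - (E + E)/(4*(E + 10)) = 5 - 2*E/(4*(10 + E)) = 5 - E/(2*(10 + E)))
I(F) = (-212 + 2*F)/(638 + F) (I(F) = (F + (F - 212))/(F + 638) = (F + (-212 + F))/(638 + F) = (-212 + 2*F)/(638 + F))
-48117 + I(a(11)) = -48117 + 2*(-106 + (100 + 9*11)/(2*(10 + 11)))/(638 + (100 + 9*11)/(2*(10 + 11))) = -48117 + 2*(-106 + (1/2)*(100 + 99)/21)/(638 + (1/2)*(100 + 99)/21) = -48117 + 2*(-106 + (1/2)*(1/21)*199)/(638 + (1/2)*(1/21)*199) = -48117 + 2*(-106 + 199/42)/(638 + 199/42) = -48117 + 2*(-4253/42)/(26995/42) = -48117 + 2*(42/26995)*(-4253/42) = -48117 - 8506/26995 = -1298926921/26995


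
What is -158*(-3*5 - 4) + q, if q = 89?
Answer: 3091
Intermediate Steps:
-158*(-3*5 - 4) + q = -158*(-3*5 - 4) + 89 = -158*(-15 - 4) + 89 = -158*(-19) + 89 = 3002 + 89 = 3091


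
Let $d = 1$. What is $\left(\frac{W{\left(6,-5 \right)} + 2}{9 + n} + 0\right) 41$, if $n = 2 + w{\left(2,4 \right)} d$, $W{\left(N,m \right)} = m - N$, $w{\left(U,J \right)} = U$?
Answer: $- \frac{369}{13} \approx -28.385$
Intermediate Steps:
$n = 4$ ($n = 2 + 2 \cdot 1 = 2 + 2 = 4$)
$\left(\frac{W{\left(6,-5 \right)} + 2}{9 + n} + 0\right) 41 = \left(\frac{\left(-5 - 6\right) + 2}{9 + 4} + 0\right) 41 = \left(\frac{\left(-5 - 6\right) + 2}{13} + 0\right) 41 = \left(\left(-11 + 2\right) \frac{1}{13} + 0\right) 41 = \left(\left(-9\right) \frac{1}{13} + 0\right) 41 = \left(- \frac{9}{13} + 0\right) 41 = \left(- \frac{9}{13}\right) 41 = - \frac{369}{13}$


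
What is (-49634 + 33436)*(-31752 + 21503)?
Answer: 166013302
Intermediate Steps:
(-49634 + 33436)*(-31752 + 21503) = -16198*(-10249) = 166013302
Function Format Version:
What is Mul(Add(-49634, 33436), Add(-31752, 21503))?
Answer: 166013302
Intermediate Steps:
Mul(Add(-49634, 33436), Add(-31752, 21503)) = Mul(-16198, -10249) = 166013302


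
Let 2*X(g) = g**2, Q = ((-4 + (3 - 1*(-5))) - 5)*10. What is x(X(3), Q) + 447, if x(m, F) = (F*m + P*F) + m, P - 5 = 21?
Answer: 293/2 ≈ 146.50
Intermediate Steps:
P = 26 (P = 5 + 21 = 26)
Q = -10 (Q = ((-4 + (3 + 5)) - 5)*10 = ((-4 + 8) - 5)*10 = (4 - 5)*10 = -1*10 = -10)
X(g) = g**2/2
x(m, F) = m + 26*F + F*m (x(m, F) = (F*m + 26*F) + m = (26*F + F*m) + m = m + 26*F + F*m)
x(X(3), Q) + 447 = ((1/2)*3**2 + 26*(-10) - 5*3**2) + 447 = ((1/2)*9 - 260 - 5*9) + 447 = (9/2 - 260 - 10*9/2) + 447 = (9/2 - 260 - 45) + 447 = -601/2 + 447 = 293/2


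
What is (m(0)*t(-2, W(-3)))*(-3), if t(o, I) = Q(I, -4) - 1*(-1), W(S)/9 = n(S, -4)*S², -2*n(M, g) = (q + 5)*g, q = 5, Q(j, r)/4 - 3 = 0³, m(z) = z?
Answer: 0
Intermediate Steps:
Q(j, r) = 12 (Q(j, r) = 12 + 4*0³ = 12 + 4*0 = 12 + 0 = 12)
n(M, g) = -5*g (n(M, g) = -(5 + 5)*g/2 = -5*g)
W(S) = 180*S² (W(S) = 9*((-5*(-4))*S²) = 9*(20*S²) = 180*S²)
t(o, I) = 13 (t(o, I) = 12 - 1*(-1) = 12 + 1 = 13)
(m(0)*t(-2, W(-3)))*(-3) = (0*13)*(-3) = 0*(-3) = 0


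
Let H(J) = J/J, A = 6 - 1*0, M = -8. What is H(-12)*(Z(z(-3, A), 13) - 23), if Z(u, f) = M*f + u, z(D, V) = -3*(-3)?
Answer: -118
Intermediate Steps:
A = 6 (A = 6 + 0 = 6)
H(J) = 1
z(D, V) = 9
Z(u, f) = u - 8*f (Z(u, f) = -8*f + u = u - 8*f)
H(-12)*(Z(z(-3, A), 13) - 23) = 1*((9 - 8*13) - 23) = 1*((9 - 104) - 23) = 1*(-95 - 23) = 1*(-118) = -118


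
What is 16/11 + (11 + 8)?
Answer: 225/11 ≈ 20.455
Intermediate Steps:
16/11 + (11 + 8) = (1/11)*16 + 19 = 16/11 + 19 = 225/11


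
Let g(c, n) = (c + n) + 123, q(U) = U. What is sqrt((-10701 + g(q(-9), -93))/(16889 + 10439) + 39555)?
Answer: sqrt(115391237430)/1708 ≈ 198.88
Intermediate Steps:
g(c, n) = 123 + c + n
sqrt((-10701 + g(q(-9), -93))/(16889 + 10439) + 39555) = sqrt((-10701 + (123 - 9 - 93))/(16889 + 10439) + 39555) = sqrt((-10701 + 21)/27328 + 39555) = sqrt(-10680*1/27328 + 39555) = sqrt(-1335/3416 + 39555) = sqrt(135118545/3416) = sqrt(115391237430)/1708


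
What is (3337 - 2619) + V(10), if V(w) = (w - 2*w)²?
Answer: 818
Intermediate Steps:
V(w) = w² (V(w) = (-w)² = w²)
(3337 - 2619) + V(10) = (3337 - 2619) + 10² = 718 + 100 = 818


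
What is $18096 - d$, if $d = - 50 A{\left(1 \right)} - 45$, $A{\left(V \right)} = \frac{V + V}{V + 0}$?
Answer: $18241$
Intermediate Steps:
$A{\left(V \right)} = 2$ ($A{\left(V \right)} = \frac{2 V}{V} = 2$)
$d = -145$ ($d = \left(-50\right) 2 - 45 = -100 - 45 = -145$)
$18096 - d = 18096 - -145 = 18096 + 145 = 18241$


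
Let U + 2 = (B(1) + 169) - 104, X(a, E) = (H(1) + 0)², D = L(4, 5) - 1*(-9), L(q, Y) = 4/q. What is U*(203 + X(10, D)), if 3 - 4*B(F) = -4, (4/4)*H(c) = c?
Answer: 13209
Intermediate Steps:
H(c) = c
B(F) = 7/4 (B(F) = ¾ - ¼*(-4) = ¾ + 1 = 7/4)
D = 10 (D = 4/4 - 1*(-9) = 4*(¼) + 9 = 1 + 9 = 10)
X(a, E) = 1 (X(a, E) = (1 + 0)² = 1² = 1)
U = 259/4 (U = -2 + ((7/4 + 169) - 104) = -2 + (683/4 - 104) = -2 + 267/4 = 259/4 ≈ 64.750)
U*(203 + X(10, D)) = 259*(203 + 1)/4 = (259/4)*204 = 13209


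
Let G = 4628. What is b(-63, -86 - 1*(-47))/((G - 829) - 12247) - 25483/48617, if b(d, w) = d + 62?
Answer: -215231767/410716416 ≈ -0.52404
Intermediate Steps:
b(d, w) = 62 + d
b(-63, -86 - 1*(-47))/((G - 829) - 12247) - 25483/48617 = (62 - 63)/((4628 - 829) - 12247) - 25483/48617 = -1/(3799 - 12247) - 25483*1/48617 = -1/(-8448) - 25483/48617 = -1*(-1/8448) - 25483/48617 = 1/8448 - 25483/48617 = -215231767/410716416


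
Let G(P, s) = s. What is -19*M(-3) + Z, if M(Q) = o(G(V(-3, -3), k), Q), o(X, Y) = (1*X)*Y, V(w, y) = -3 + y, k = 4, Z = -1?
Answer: 227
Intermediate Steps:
o(X, Y) = X*Y
M(Q) = 4*Q
-19*M(-3) + Z = -76*(-3) - 1 = -19*(-12) - 1 = 228 - 1 = 227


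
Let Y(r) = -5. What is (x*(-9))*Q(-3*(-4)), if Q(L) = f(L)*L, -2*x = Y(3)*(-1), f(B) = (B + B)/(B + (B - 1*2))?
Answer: 3240/11 ≈ 294.55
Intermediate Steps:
f(B) = 2*B/(-2 + 2*B) (f(B) = (2*B)/(B + (B - 2)) = (2*B)/(B + (-2 + B)) = (2*B)/(-2 + 2*B) = 2*B/(-2 + 2*B))
x = -5/2 (x = -(-5)*(-1)/2 = -1/2*5 = -5/2 ≈ -2.5000)
Q(L) = L**2/(-1 + L) (Q(L) = (L/(-1 + L))*L = L**2/(-1 + L))
(x*(-9))*Q(-3*(-4)) = (-5/2*(-9))*((-3*(-4))**2/(-1 - 3*(-4))) = 45*(12**2/(-1 + 12))/2 = 45*(144/11)/2 = 45*(144*(1/11))/2 = (45/2)*(144/11) = 3240/11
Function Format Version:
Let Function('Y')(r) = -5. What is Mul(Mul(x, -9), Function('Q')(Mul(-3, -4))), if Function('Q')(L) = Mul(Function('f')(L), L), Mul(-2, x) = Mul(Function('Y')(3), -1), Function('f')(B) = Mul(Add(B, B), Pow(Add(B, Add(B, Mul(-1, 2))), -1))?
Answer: Rational(3240, 11) ≈ 294.55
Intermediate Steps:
Function('f')(B) = Mul(2, B, Pow(Add(-2, Mul(2, B)), -1)) (Function('f')(B) = Mul(Mul(2, B), Pow(Add(B, Add(B, -2)), -1)) = Mul(Mul(2, B), Pow(Add(B, Add(-2, B)), -1)) = Mul(Mul(2, B), Pow(Add(-2, Mul(2, B)), -1)) = Mul(2, B, Pow(Add(-2, Mul(2, B)), -1)))
x = Rational(-5, 2) (x = Mul(Rational(-1, 2), Mul(-5, -1)) = Mul(Rational(-1, 2), 5) = Rational(-5, 2) ≈ -2.5000)
Function('Q')(L) = Mul(Pow(L, 2), Pow(Add(-1, L), -1)) (Function('Q')(L) = Mul(Mul(L, Pow(Add(-1, L), -1)), L) = Mul(Pow(L, 2), Pow(Add(-1, L), -1)))
Mul(Mul(x, -9), Function('Q')(Mul(-3, -4))) = Mul(Mul(Rational(-5, 2), -9), Mul(Pow(Mul(-3, -4), 2), Pow(Add(-1, Mul(-3, -4)), -1))) = Mul(Rational(45, 2), Mul(Pow(12, 2), Pow(Add(-1, 12), -1))) = Mul(Rational(45, 2), Mul(144, Pow(11, -1))) = Mul(Rational(45, 2), Mul(144, Rational(1, 11))) = Mul(Rational(45, 2), Rational(144, 11)) = Rational(3240, 11)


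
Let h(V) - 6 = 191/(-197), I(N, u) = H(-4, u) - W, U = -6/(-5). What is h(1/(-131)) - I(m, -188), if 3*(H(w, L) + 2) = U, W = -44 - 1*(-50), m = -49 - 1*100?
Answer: 12441/985 ≈ 12.630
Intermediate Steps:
m = -149 (m = -49 - 100 = -149)
W = 6 (W = -44 + 50 = 6)
U = 6/5 (U = -6*(-1/5) = 6/5 ≈ 1.2000)
H(w, L) = -8/5 (H(w, L) = -2 + (1/3)*(6/5) = -2 + 2/5 = -8/5)
I(N, u) = -38/5 (I(N, u) = -8/5 - 1*6 = -8/5 - 6 = -38/5)
h(V) = 991/197 (h(V) = 6 + 191/(-197) = 6 + 191*(-1/197) = 6 - 191/197 = 991/197)
h(1/(-131)) - I(m, -188) = 991/197 - 1*(-38/5) = 991/197 + 38/5 = 12441/985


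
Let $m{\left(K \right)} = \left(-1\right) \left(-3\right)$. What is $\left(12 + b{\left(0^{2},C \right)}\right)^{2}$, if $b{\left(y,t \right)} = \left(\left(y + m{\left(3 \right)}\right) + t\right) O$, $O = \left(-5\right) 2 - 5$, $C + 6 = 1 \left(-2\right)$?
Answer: $7569$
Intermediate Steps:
$C = -8$ ($C = -6 + 1 \left(-2\right) = -6 - 2 = -8$)
$m{\left(K \right)} = 3$
$O = -15$ ($O = -10 - 5 = -15$)
$b{\left(y,t \right)} = -45 - 15 t - 15 y$ ($b{\left(y,t \right)} = \left(\left(y + 3\right) + t\right) \left(-15\right) = \left(\left(3 + y\right) + t\right) \left(-15\right) = \left(3 + t + y\right) \left(-15\right) = -45 - 15 t - 15 y$)
$\left(12 + b{\left(0^{2},C \right)}\right)^{2} = \left(12 - \left(-75 + 0\right)\right)^{2} = \left(12 - -75\right)^{2} = \left(12 + \left(-45 + 120 + 0\right)\right)^{2} = \left(12 + 75\right)^{2} = 87^{2} = 7569$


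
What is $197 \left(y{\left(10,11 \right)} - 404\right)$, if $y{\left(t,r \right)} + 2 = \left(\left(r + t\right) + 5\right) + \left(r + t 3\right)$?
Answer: $-66783$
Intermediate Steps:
$y{\left(t,r \right)} = 3 + 2 r + 4 t$ ($y{\left(t,r \right)} = -2 + \left(\left(\left(r + t\right) + 5\right) + \left(r + t 3\right)\right) = -2 + \left(\left(5 + r + t\right) + \left(r + 3 t\right)\right) = -2 + \left(5 + 2 r + 4 t\right) = 3 + 2 r + 4 t$)
$197 \left(y{\left(10,11 \right)} - 404\right) = 197 \left(\left(3 + 2 \cdot 11 + 4 \cdot 10\right) - 404\right) = 197 \left(\left(3 + 22 + 40\right) - 404\right) = 197 \left(65 - 404\right) = 197 \left(-339\right) = -66783$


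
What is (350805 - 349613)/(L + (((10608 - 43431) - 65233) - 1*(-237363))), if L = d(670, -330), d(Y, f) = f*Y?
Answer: -1192/81793 ≈ -0.014573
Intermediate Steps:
d(Y, f) = Y*f
L = -221100 (L = 670*(-330) = -221100)
(350805 - 349613)/(L + (((10608 - 43431) - 65233) - 1*(-237363))) = (350805 - 349613)/(-221100 + (((10608 - 43431) - 65233) - 1*(-237363))) = 1192/(-221100 + ((-32823 - 65233) + 237363)) = 1192/(-221100 + (-98056 + 237363)) = 1192/(-221100 + 139307) = 1192/(-81793) = 1192*(-1/81793) = -1192/81793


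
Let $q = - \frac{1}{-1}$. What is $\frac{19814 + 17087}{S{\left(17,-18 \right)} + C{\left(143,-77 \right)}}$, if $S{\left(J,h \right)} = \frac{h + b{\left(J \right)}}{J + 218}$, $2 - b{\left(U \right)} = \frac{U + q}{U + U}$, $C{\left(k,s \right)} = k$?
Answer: $\frac{147419495}{571004} \approx 258.18$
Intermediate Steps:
$q = 1$ ($q = \left(-1\right) \left(-1\right) = 1$)
$b{\left(U \right)} = 2 - \frac{1 + U}{2 U}$ ($b{\left(U \right)} = 2 - \frac{U + 1}{U + U} = 2 - \frac{1 + U}{2 U}$)
$S{\left(J,h \right)} = \frac{h + \frac{-1 + 3 J}{2 J}}{218 + J}$ ($S{\left(J,h \right)} = \frac{h + \frac{-1 + 3 J}{2 J}}{J + 218} = \frac{h + \frac{-1 + 3 J}{2 J}}{218 + J}$)
$\frac{19814 + 17087}{S{\left(17,-18 \right)} + C{\left(143,-77 \right)}} = \frac{19814 + 17087}{\frac{-1 + 3 \cdot 17 + 2 \cdot 17 \left(-18\right)}{2 \cdot 17 \left(218 + 17\right)} + 143} = \frac{36901}{\frac{1}{2} \cdot \frac{1}{17} \cdot \frac{1}{235} \left(-1 + 51 - 612\right) + 143} = \frac{36901}{\frac{1}{2} \cdot \frac{1}{17} \cdot \frac{1}{235} \left(-562\right) + 143} = \frac{36901}{- \frac{281}{3995} + 143} = \frac{36901}{\frac{571004}{3995}} = 36901 \cdot \frac{3995}{571004} = \frac{147419495}{571004}$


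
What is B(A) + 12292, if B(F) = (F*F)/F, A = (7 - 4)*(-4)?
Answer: 12280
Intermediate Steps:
A = -12 (A = 3*(-4) = -12)
B(F) = F (B(F) = F²/F = F)
B(A) + 12292 = -12 + 12292 = 12280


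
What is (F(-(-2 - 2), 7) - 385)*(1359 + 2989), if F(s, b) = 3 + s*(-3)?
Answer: -1713112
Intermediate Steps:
F(s, b) = 3 - 3*s
(F(-(-2 - 2), 7) - 385)*(1359 + 2989) = ((3 - (-3)*(-2 - 2)) - 385)*(1359 + 2989) = ((3 - (-3)*(-4)) - 385)*4348 = ((3 - 3*4) - 385)*4348 = ((3 - 12) - 385)*4348 = (-9 - 385)*4348 = -394*4348 = -1713112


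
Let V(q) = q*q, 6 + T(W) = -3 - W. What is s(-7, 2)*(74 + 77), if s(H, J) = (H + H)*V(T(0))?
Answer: -171234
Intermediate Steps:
T(W) = -9 - W (T(W) = -6 + (-3 - W) = -9 - W)
V(q) = q²
s(H, J) = 162*H (s(H, J) = (H + H)*(-9 - 1*0)² = (2*H)*(-9 + 0)² = (2*H)*(-9)² = (2*H)*81 = 162*H)
s(-7, 2)*(74 + 77) = (162*(-7))*(74 + 77) = -1134*151 = -171234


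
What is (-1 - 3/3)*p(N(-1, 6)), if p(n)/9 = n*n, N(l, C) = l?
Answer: -18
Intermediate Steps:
p(n) = 9*n² (p(n) = 9*(n*n) = 9*n²)
(-1 - 3/3)*p(N(-1, 6)) = (-1 - 3/3)*(9*(-1)²) = (-1 - 3*⅓)*(9*1) = (-1 - 1)*9 = -2*9 = -18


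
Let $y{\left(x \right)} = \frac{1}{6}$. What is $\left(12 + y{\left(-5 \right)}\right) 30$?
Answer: $365$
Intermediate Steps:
$y{\left(x \right)} = \frac{1}{6}$
$\left(12 + y{\left(-5 \right)}\right) 30 = \left(12 + \frac{1}{6}\right) 30 = \frac{73}{6} \cdot 30 = 365$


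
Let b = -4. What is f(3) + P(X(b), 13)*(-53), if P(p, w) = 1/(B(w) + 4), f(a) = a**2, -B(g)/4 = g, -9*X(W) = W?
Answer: 485/48 ≈ 10.104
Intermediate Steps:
X(W) = -W/9
B(g) = -4*g
P(p, w) = 1/(4 - 4*w) (P(p, w) = 1/(-4*w + 4) = 1/(4 - 4*w))
f(3) + P(X(b), 13)*(-53) = 3**2 - 1/(-4 + 4*13)*(-53) = 9 - 1/(-4 + 52)*(-53) = 9 - 1/48*(-53) = 9 + 53/48 = 485/48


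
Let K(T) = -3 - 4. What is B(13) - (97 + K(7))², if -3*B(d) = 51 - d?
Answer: -24338/3 ≈ -8112.7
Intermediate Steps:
K(T) = -7
B(d) = -17 + d/3 (B(d) = -(51 - d)/3 = -17 + d/3)
B(13) - (97 + K(7))² = (-17 + (⅓)*13) - (97 - 7)² = (-17 + 13/3) - 1*90² = -38/3 - 1*8100 = -38/3 - 8100 = -24338/3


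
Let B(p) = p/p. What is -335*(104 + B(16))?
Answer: -35175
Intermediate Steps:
B(p) = 1
-335*(104 + B(16)) = -335*(104 + 1) = -335*105 = -35175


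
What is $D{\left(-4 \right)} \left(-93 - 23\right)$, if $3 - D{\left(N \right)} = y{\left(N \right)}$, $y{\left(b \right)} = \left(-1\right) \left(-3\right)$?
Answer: $0$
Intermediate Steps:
$y{\left(b \right)} = 3$
$D{\left(N \right)} = 0$ ($D{\left(N \right)} = 3 - 3 = 0$)
$D{\left(-4 \right)} \left(-93 - 23\right) = 0 \left(-93 - 23\right) = 0 \left(-116\right) = 0$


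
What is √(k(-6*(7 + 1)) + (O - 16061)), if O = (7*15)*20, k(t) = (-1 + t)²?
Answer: 34*I*√10 ≈ 107.52*I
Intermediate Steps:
O = 2100 (O = 105*20 = 2100)
√(k(-6*(7 + 1)) + (O - 16061)) = √((-1 - 6*(7 + 1))² + (2100 - 16061)) = √((-1 - 6*8)² - 13961) = √((-1 - 48)² - 13961) = √((-49)² - 13961) = √(2401 - 13961) = √(-11560) = 34*I*√10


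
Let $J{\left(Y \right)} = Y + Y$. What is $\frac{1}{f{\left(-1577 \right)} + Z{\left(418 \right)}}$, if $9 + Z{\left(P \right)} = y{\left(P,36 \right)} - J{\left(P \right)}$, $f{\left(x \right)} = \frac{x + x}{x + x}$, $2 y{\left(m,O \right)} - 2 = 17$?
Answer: $- \frac{2}{1669} \approx -0.0011983$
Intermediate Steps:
$y{\left(m,O \right)} = \frac{19}{2}$ ($y{\left(m,O \right)} = 1 + \frac{1}{2} \cdot 17 = 1 + \frac{17}{2} = \frac{19}{2}$)
$J{\left(Y \right)} = 2 Y$
$f{\left(x \right)} = 1$ ($f{\left(x \right)} = \frac{2 x}{2 x} = 2 x \frac{1}{2 x} = 1$)
$Z{\left(P \right)} = \frac{1}{2} - 2 P$ ($Z{\left(P \right)} = -9 - \left(- \frac{19}{2} + 2 P\right) = \frac{1}{2} - 2 P$)
$\frac{1}{f{\left(-1577 \right)} + Z{\left(418 \right)}} = \frac{1}{1 + \left(\frac{1}{2} - 836\right)} = \frac{1}{1 - \frac{1671}{2}} = \frac{1}{- \frac{1669}{2}} = - \frac{2}{1669}$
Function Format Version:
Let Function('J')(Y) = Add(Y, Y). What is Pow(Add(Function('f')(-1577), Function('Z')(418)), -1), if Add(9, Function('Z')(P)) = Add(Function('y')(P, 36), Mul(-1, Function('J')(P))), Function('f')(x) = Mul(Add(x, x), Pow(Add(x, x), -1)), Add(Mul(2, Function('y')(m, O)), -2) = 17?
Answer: Rational(-2, 1669) ≈ -0.0011983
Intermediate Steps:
Function('y')(m, O) = Rational(19, 2) (Function('y')(m, O) = Add(1, Mul(Rational(1, 2), 17)) = Add(1, Rational(17, 2)) = Rational(19, 2))
Function('J')(Y) = Mul(2, Y)
Function('f')(x) = 1 (Function('f')(x) = Mul(Mul(2, x), Pow(Mul(2, x), -1)) = Mul(Mul(2, x), Mul(Rational(1, 2), Pow(x, -1))) = 1)
Function('Z')(P) = Add(Rational(1, 2), Mul(-2, P)) (Function('Z')(P) = Add(-9, Add(Rational(19, 2), Mul(-1, Mul(2, P)))) = Add(-9, Add(Rational(19, 2), Mul(-2, P))) = Add(Rational(1, 2), Mul(-2, P)))
Pow(Add(Function('f')(-1577), Function('Z')(418)), -1) = Pow(Add(1, Add(Rational(1, 2), Mul(-2, 418))), -1) = Pow(Add(1, Add(Rational(1, 2), -836)), -1) = Pow(Add(1, Rational(-1671, 2)), -1) = Pow(Rational(-1669, 2), -1) = Rational(-2, 1669)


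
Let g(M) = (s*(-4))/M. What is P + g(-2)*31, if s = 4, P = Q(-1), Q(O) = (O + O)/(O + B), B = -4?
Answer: 1242/5 ≈ 248.40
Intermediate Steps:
Q(O) = 2*O/(-4 + O) (Q(O) = (O + O)/(O - 4) = (2*O)/(-4 + O) = 2*O/(-4 + O))
P = ⅖ (P = 2*(-1)/(-4 - 1) = 2*(-1)/(-5) = 2*(-1)*(-⅕) = ⅖ ≈ 0.40000)
g(M) = -16/M (g(M) = (4*(-4))/M = -16/M)
P + g(-2)*31 = ⅖ - 16/(-2)*31 = ⅖ - 16*(-½)*31 = ⅖ + 8*31 = ⅖ + 248 = 1242/5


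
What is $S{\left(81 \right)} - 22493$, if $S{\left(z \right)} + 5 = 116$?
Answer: $-22382$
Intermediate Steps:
$S{\left(z \right)} = 111$ ($S{\left(z \right)} = -5 + 116 = 111$)
$S{\left(81 \right)} - 22493 = 111 - 22493 = -22382$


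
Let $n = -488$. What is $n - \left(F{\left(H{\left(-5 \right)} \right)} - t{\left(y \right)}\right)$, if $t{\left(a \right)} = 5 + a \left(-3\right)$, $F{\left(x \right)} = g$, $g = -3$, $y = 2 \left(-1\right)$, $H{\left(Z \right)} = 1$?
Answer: $-474$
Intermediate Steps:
$y = -2$
$F{\left(x \right)} = -3$
$t{\left(a \right)} = 5 - 3 a$
$n - \left(F{\left(H{\left(-5 \right)} \right)} - t{\left(y \right)}\right) = -488 - \left(-3 - \left(5 - -6\right)\right) = -488 - \left(-3 - \left(5 + 6\right)\right) = -488 - \left(-3 - 11\right) = -488 - -14 = -488 + 14 = -474$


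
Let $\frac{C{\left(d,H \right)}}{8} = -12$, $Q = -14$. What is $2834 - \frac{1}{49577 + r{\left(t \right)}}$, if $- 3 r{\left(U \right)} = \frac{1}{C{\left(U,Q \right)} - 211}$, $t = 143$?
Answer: $\frac{129401623691}{45660418} \approx 2834.0$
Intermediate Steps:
$C{\left(d,H \right)} = -96$ ($C{\left(d,H \right)} = 8 \left(-12\right) = -96$)
$r{\left(U \right)} = \frac{1}{921}$ ($r{\left(U \right)} = - \frac{1}{3 \left(-96 - 211\right)} = - \frac{1}{3 \left(-307\right)} = \left(- \frac{1}{3}\right) \left(- \frac{1}{307}\right) = \frac{1}{921}$)
$2834 - \frac{1}{49577 + r{\left(t \right)}} = 2834 - \frac{1}{49577 + \frac{1}{921}} = 2834 - \frac{1}{\frac{45660418}{921}} = 2834 - \frac{921}{45660418} = \frac{129401623691}{45660418}$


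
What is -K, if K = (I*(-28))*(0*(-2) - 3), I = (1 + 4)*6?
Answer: -2520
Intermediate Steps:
I = 30 (I = 5*6 = 30)
K = 2520 (K = (30*(-28))*(0*(-2) - 3) = -840*(0 - 3) = -840*(-3) = 2520)
-K = -1*2520 = -2520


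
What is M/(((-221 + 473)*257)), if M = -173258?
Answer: -86629/32382 ≈ -2.6752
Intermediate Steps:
M/(((-221 + 473)*257)) = -173258*1/(257*(-221 + 473)) = -173258/(252*257) = -173258/64764 = -173258*1/64764 = -86629/32382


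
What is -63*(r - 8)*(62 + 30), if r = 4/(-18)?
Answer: 47656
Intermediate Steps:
r = -2/9 (r = 4*(-1/18) = -2/9 ≈ -0.22222)
-63*(r - 8)*(62 + 30) = -63*(-2/9 - 8)*(62 + 30) = -(-518)*92 = -63*(-6808/9) = 47656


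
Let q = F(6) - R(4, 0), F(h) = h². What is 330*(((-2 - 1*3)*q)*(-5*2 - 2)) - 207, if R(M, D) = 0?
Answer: 712593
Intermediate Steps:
q = 36 (q = 6² - 1*0 = 36 + 0 = 36)
330*(((-2 - 1*3)*q)*(-5*2 - 2)) - 207 = 330*(((-2 - 1*3)*36)*(-5*2 - 2)) - 207 = 330*(((-2 - 3)*36)*(-10 - 2)) - 207 = 330*(-5*36*(-12)) - 207 = 330*(-180*(-12)) - 207 = 330*2160 - 207 = 712800 - 207 = 712593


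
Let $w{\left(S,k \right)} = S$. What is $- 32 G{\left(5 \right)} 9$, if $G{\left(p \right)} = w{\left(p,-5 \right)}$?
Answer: $-1440$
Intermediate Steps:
$G{\left(p \right)} = p$
$- 32 G{\left(5 \right)} 9 = \left(-32\right) 5 \cdot 9 = \left(-160\right) 9 = -1440$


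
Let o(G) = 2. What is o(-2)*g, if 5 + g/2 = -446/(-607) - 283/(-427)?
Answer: -3734888/259189 ≈ -14.410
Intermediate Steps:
g = -1867444/259189 (g = -10 + 2*(-446/(-607) - 283/(-427)) = -10 + 2*(-446*(-1/607) - 283*(-1/427)) = -10 + 2*(446/607 + 283/427) = -10 + 2*(362223/259189) = -10 + 724446/259189 = -1867444/259189 ≈ -7.2049)
o(-2)*g = 2*(-1867444/259189) = -3734888/259189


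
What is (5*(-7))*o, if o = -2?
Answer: 70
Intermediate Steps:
(5*(-7))*o = (5*(-7))*(-2) = -35*(-2) = 70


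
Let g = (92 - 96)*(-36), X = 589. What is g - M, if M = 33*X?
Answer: -19293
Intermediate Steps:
g = 144 (g = -4*(-36) = 144)
M = 19437 (M = 33*589 = 19437)
g - M = 144 - 1*19437 = 144 - 19437 = -19293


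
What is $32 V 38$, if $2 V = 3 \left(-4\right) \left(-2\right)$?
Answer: $14592$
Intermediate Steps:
$V = 12$ ($V = \frac{3 \left(-4\right) \left(-2\right)}{2} = \frac{\left(-12\right) \left(-2\right)}{2} = \frac{1}{2} \cdot 24 = 12$)
$32 V 38 = 32 \cdot 12 \cdot 38 = 384 \cdot 38 = 14592$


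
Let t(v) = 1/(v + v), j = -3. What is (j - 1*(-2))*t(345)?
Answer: -1/690 ≈ -0.0014493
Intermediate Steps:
t(v) = 1/(2*v)
(j - 1*(-2))*t(345) = (-3 - 1*(-2))*((½)/345) = (-3 + 2)*((½)*(1/345)) = -1*1/690 = -1/690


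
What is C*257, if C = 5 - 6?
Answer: -257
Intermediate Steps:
C = -1
C*257 = -1*257 = -257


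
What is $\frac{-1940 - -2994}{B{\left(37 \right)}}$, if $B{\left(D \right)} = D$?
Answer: $\frac{1054}{37} \approx 28.486$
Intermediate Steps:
$\frac{-1940 - -2994}{B{\left(37 \right)}} = \frac{-1940 - -2994}{37} = \left(-1940 + 2994\right) \frac{1}{37} = 1054 \cdot \frac{1}{37} = \frac{1054}{37}$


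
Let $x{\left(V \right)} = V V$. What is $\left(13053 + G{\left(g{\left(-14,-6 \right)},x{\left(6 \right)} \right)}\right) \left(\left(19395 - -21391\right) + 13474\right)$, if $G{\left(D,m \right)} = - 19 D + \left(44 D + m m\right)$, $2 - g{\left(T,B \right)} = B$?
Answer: $789428740$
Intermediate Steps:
$g{\left(T,B \right)} = 2 - B$
$x{\left(V \right)} = V^{2}$
$G{\left(D,m \right)} = m^{2} + 25 D$ ($G{\left(D,m \right)} = - 19 D + \left(44 D + m^{2}\right) = - 19 D + \left(m^{2} + 44 D\right) = m^{2} + 25 D$)
$\left(13053 + G{\left(g{\left(-14,-6 \right)},x{\left(6 \right)} \right)}\right) \left(\left(19395 - -21391\right) + 13474\right) = \left(13053 + \left(\left(6^{2}\right)^{2} + 25 \left(2 - -6\right)\right)\right) \left(\left(19395 - -21391\right) + 13474\right) = \left(13053 + \left(36^{2} + 25 \left(2 + 6\right)\right)\right) \left(\left(19395 + 21391\right) + 13474\right) = \left(13053 + \left(1296 + 25 \cdot 8\right)\right) \left(40786 + 13474\right) = \left(13053 + \left(1296 + 200\right)\right) 54260 = \left(13053 + 1496\right) 54260 = 14549 \cdot 54260 = 789428740$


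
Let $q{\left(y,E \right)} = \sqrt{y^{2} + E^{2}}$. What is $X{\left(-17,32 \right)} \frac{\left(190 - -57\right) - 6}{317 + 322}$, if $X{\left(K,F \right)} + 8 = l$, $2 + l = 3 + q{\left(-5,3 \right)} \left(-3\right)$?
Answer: $- \frac{1687}{639} - \frac{241 \sqrt{34}}{213} \approx -9.2375$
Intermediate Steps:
$q{\left(y,E \right)} = \sqrt{E^{2} + y^{2}}$
$l = 1 - 3 \sqrt{34}$ ($l = -2 + \left(3 + \sqrt{3^{2} + \left(-5\right)^{2}} \left(-3\right)\right) = -2 + \left(3 + \sqrt{9 + 25} \left(-3\right)\right) = -2 + \left(3 + \sqrt{34} \left(-3\right)\right) = -2 + \left(3 - 3 \sqrt{34}\right) = 1 - 3 \sqrt{34} \approx -16.493$)
$X{\left(K,F \right)} = -7 - 3 \sqrt{34}$ ($X{\left(K,F \right)} = -8 + \left(1 - 3 \sqrt{34}\right) = -7 - 3 \sqrt{34}$)
$X{\left(-17,32 \right)} \frac{\left(190 - -57\right) - 6}{317 + 322} = \left(-7 - 3 \sqrt{34}\right) \frac{\left(190 - -57\right) - 6}{317 + 322} = \left(-7 - 3 \sqrt{34}\right) \frac{\left(190 + 57\right) - 6}{639} = \left(-7 - 3 \sqrt{34}\right) \left(247 - 6\right) \frac{1}{639} = \left(-7 - 3 \sqrt{34}\right) 241 \cdot \frac{1}{639} = \left(-7 - 3 \sqrt{34}\right) \frac{241}{639} = - \frac{1687}{639} - \frac{241 \sqrt{34}}{213}$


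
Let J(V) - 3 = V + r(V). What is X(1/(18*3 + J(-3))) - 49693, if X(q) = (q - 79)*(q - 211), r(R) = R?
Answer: -85910213/2601 ≈ -33030.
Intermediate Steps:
J(V) = 3 + 2*V (J(V) = 3 + (V + V) = 3 + 2*V)
X(q) = (-211 + q)*(-79 + q) (X(q) = (-79 + q)*(-211 + q) = (-211 + q)*(-79 + q))
X(1/(18*3 + J(-3))) - 49693 = (16669 + (1/(18*3 + (3 + 2*(-3))))² - 290/(18*3 + (3 + 2*(-3)))) - 49693 = (16669 + (1/(54 + (3 - 6)))² - 290/(54 + (3 - 6))) - 49693 = (16669 + (1/(54 - 3))² - 290/(54 - 3)) - 49693 = (16669 + (1/51)² - 290/51) - 49693 = (16669 + (1/51)² - 290*1/51) - 49693 = (16669 + 1/2601 - 290/51) - 49693 = 43341280/2601 - 49693 = -85910213/2601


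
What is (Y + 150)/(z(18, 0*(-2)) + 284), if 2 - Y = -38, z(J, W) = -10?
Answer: 95/137 ≈ 0.69343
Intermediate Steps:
Y = 40 (Y = 2 - 1*(-38) = 2 + 38 = 40)
(Y + 150)/(z(18, 0*(-2)) + 284) = (40 + 150)/(-10 + 284) = 190/274 = 190*(1/274) = 95/137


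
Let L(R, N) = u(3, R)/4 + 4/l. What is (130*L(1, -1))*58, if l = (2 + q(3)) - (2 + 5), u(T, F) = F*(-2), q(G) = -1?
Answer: -26390/3 ≈ -8796.7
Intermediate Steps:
u(T, F) = -2*F
l = -6 (l = (2 - 1) - (2 + 5) = 1 - 1*7 = 1 - 7 = -6)
L(R, N) = -⅔ - R/2 (L(R, N) = -2*R/4 + 4/(-6) = -2*R*(¼) + 4*(-⅙) = -R/2 - ⅔ = -⅔ - R/2)
(130*L(1, -1))*58 = (130*(-⅔ - ½*1))*58 = (130*(-⅔ - ½))*58 = (130*(-7/6))*58 = -455/3*58 = -26390/3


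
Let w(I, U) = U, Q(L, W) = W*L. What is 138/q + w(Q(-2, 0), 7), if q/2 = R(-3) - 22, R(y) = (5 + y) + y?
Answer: 4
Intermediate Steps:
Q(L, W) = L*W
R(y) = 5 + 2*y
q = -46 (q = 2*((5 + 2*(-3)) - 22) = 2*((5 - 6) - 22) = 2*(-1 - 22) = 2*(-23) = -46)
138/q + w(Q(-2, 0), 7) = 138/(-46) + 7 = 138*(-1/46) + 7 = -3 + 7 = 4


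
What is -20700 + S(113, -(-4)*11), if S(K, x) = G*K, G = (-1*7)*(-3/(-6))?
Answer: -42191/2 ≈ -21096.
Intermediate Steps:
G = -7/2 (G = -(-21)*(-1)/6 = -7*½ = -7/2 ≈ -3.5000)
S(K, x) = -7*K/2
-20700 + S(113, -(-4)*11) = -20700 - 7/2*113 = -20700 - 791/2 = -42191/2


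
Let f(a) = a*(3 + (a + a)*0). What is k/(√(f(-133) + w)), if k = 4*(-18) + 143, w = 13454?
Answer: 71*√13055/13055 ≈ 0.62140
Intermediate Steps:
k = 71 (k = -72 + 143 = 71)
f(a) = 3*a (f(a) = a*(3 + (2*a)*0) = a*(3 + 0) = a*3 = 3*a)
k/(√(f(-133) + w)) = 71/(√(3*(-133) + 13454)) = 71/(√(-399 + 13454)) = 71/(√13055) = 71*(√13055/13055) = 71*√13055/13055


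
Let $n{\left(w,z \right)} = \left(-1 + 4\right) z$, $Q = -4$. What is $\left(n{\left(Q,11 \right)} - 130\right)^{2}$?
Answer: $9409$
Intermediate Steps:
$n{\left(w,z \right)} = 3 z$
$\left(n{\left(Q,11 \right)} - 130\right)^{2} = \left(3 \cdot 11 - 130\right)^{2} = \left(33 - 130\right)^{2} = \left(-97\right)^{2} = 9409$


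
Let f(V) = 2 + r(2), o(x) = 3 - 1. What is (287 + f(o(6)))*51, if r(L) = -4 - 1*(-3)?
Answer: 14688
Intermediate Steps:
r(L) = -1 (r(L) = -4 + 3 = -1)
o(x) = 2
f(V) = 1 (f(V) = 2 - 1 = 1)
(287 + f(o(6)))*51 = (287 + 1)*51 = 288*51 = 14688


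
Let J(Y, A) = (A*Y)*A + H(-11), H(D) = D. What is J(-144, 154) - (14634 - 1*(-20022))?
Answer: -3449771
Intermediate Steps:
J(Y, A) = -11 + Y*A**2 (J(Y, A) = (A*Y)*A - 11 = Y*A**2 - 11 = -11 + Y*A**2)
J(-144, 154) - (14634 - 1*(-20022)) = (-11 - 144*154**2) - (14634 - 1*(-20022)) = (-11 - 144*23716) - (14634 + 20022) = (-11 - 3415104) - 1*34656 = -3415115 - 34656 = -3449771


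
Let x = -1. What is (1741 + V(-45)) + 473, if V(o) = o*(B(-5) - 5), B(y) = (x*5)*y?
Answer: 1314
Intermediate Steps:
B(y) = -5*y (B(y) = (-1*5)*y = -5*y)
V(o) = 20*o (V(o) = o*(-5*(-5) - 5) = o*(25 - 5) = o*20 = 20*o)
(1741 + V(-45)) + 473 = (1741 + 20*(-45)) + 473 = (1741 - 900) + 473 = 841 + 473 = 1314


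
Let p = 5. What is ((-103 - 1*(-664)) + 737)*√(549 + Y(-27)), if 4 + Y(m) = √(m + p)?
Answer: 1298*√(545 + I*√22) ≈ 30302.0 + 130.39*I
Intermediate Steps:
Y(m) = -4 + √(5 + m) (Y(m) = -4 + √(m + 5) = -4 + √(5 + m))
((-103 - 1*(-664)) + 737)*√(549 + Y(-27)) = ((-103 - 1*(-664)) + 737)*√(549 + (-4 + √(5 - 27))) = ((-103 + 664) + 737)*√(549 + (-4 + √(-22))) = (561 + 737)*√(549 + (-4 + I*√22)) = 1298*√(545 + I*√22)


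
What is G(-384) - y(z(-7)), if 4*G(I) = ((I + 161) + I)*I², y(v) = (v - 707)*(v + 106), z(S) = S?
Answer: -22305762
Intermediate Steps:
y(v) = (-707 + v)*(106 + v)
G(I) = I²*(161 + 2*I)/4 (G(I) = (((I + 161) + I)*I²)/4 = (((161 + I) + I)*I²)/4 = ((161 + 2*I)*I²)/4 = (I²*(161 + 2*I))/4 = I²*(161 + 2*I)/4)
G(-384) - y(z(-7)) = (¼)*(-384)²*(161 + 2*(-384)) - (-74942 + (-7)² - 601*(-7)) = (¼)*147456*(161 - 768) - (-74942 + 49 + 4207) = (¼)*147456*(-607) - 1*(-70686) = -22376448 + 70686 = -22305762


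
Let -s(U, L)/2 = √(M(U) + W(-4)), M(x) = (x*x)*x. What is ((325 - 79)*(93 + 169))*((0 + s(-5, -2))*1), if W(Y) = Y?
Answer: -128904*I*√129 ≈ -1.4641e+6*I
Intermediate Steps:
M(x) = x³ (M(x) = x²*x = x³)
s(U, L) = -2*√(-4 + U³) (s(U, L) = -2*√(U³ - 4) = -2*√(-4 + U³))
((325 - 79)*(93 + 169))*((0 + s(-5, -2))*1) = ((325 - 79)*(93 + 169))*((0 - 2*√(-4 + (-5)³))*1) = (246*262)*((0 - 2*√(-4 - 125))*1) = 64452*((0 - 2*I*√129)*1) = 64452*(-2*I*√129*1) = 64452*(-2*I*√129) = -128904*I*√129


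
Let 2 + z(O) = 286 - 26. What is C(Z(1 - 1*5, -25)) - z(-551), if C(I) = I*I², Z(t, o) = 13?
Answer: 1939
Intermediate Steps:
C(I) = I³
z(O) = 258 (z(O) = -2 + (286 - 26) = -2 + 260 = 258)
C(Z(1 - 1*5, -25)) - z(-551) = 13³ - 1*258 = 2197 - 258 = 1939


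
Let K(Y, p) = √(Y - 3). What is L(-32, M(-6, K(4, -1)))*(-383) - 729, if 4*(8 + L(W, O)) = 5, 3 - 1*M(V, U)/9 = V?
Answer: 7425/4 ≈ 1856.3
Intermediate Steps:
K(Y, p) = √(-3 + Y)
M(V, U) = 27 - 9*V
L(W, O) = -27/4 (L(W, O) = -8 + (¼)*5 = -8 + 5/4 = -27/4)
L(-32, M(-6, K(4, -1)))*(-383) - 729 = -27/4*(-383) - 729 = 10341/4 - 729 = 7425/4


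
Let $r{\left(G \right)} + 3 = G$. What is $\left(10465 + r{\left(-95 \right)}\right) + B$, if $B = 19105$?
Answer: $29472$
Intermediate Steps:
$r{\left(G \right)} = -3 + G$
$\left(10465 + r{\left(-95 \right)}\right) + B = \left(10465 - 98\right) + 19105 = 10367 + 19105 = 29472$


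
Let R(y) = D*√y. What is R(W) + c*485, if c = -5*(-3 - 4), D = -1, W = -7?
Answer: 16975 - I*√7 ≈ 16975.0 - 2.6458*I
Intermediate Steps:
c = 35 (c = -5*(-7) = 35)
R(y) = -√y
R(W) + c*485 = -√(-7) + 35*485 = -I*√7 + 16975 = 16975 - I*√7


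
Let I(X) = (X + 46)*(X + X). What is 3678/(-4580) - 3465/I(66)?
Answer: -76023/73280 ≈ -1.0374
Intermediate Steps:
I(X) = 2*X*(46 + X) (I(X) = (46 + X)*(2*X) = 2*X*(46 + X))
3678/(-4580) - 3465/I(66) = 3678/(-4580) - 3465*1/(132*(46 + 66)) = 3678*(-1/4580) - 3465/(2*66*112) = -1839/2290 - 3465/14784 = -1839/2290 - 3465*1/14784 = -1839/2290 - 15/64 = -76023/73280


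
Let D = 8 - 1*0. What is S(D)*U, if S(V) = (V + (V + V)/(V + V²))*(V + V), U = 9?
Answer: 1184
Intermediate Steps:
D = 8 (D = 8 + 0 = 8)
S(V) = 2*V*(V + 2*V/(V + V²)) (S(V) = (V + (2*V)/(V + V²))*(2*V) = (V + 2*V/(V + V²))*(2*V) = 2*V*(V + 2*V/(V + V²)))
S(D)*U = (2*8*(2 + 8 + 8²)/(1 + 8))*9 = (2*8*(2 + 8 + 64)/9)*9 = (2*8*(⅑)*74)*9 = (1184/9)*9 = 1184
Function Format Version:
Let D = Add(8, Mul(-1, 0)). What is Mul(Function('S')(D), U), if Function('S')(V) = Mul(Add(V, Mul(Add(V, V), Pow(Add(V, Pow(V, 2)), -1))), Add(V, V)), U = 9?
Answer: 1184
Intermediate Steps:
D = 8 (D = Add(8, 0) = 8)
Function('S')(V) = Mul(2, V, Add(V, Mul(2, V, Pow(Add(V, Pow(V, 2)), -1)))) (Function('S')(V) = Mul(Add(V, Mul(Mul(2, V), Pow(Add(V, Pow(V, 2)), -1))), Mul(2, V)) = Mul(Add(V, Mul(2, V, Pow(Add(V, Pow(V, 2)), -1))), Mul(2, V)) = Mul(2, V, Add(V, Mul(2, V, Pow(Add(V, Pow(V, 2)), -1)))))
Mul(Function('S')(D), U) = Mul(Mul(2, 8, Pow(Add(1, 8), -1), Add(2, 8, Pow(8, 2))), 9) = Mul(Mul(2, 8, Pow(9, -1), Add(2, 8, 64)), 9) = Mul(Mul(2, 8, Rational(1, 9), 74), 9) = Mul(Rational(1184, 9), 9) = 1184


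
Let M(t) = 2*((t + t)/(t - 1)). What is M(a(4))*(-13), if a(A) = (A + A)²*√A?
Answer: -6656/127 ≈ -52.409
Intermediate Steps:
a(A) = 4*A^(5/2) (a(A) = (2*A)²*√A = (4*A²)*√A = 4*A^(5/2))
M(t) = 4*t/(-1 + t) (M(t) = 2*((2*t)/(-1 + t)) = 2*(2*t/(-1 + t)) = 4*t/(-1 + t))
M(a(4))*(-13) = (4*(4*4^(5/2))/(-1 + 4*4^(5/2)))*(-13) = (4*(4*32)/(-1 + 4*32))*(-13) = (4*128/(-1 + 128))*(-13) = (4*128/127)*(-13) = (4*128*(1/127))*(-13) = (512/127)*(-13) = -6656/127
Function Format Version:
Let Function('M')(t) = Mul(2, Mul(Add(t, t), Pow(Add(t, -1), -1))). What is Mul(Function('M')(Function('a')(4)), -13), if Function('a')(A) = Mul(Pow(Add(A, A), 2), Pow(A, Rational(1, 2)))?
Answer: Rational(-6656, 127) ≈ -52.409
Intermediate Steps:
Function('a')(A) = Mul(4, Pow(A, Rational(5, 2))) (Function('a')(A) = Mul(Pow(Mul(2, A), 2), Pow(A, Rational(1, 2))) = Mul(Mul(4, Pow(A, 2)), Pow(A, Rational(1, 2))) = Mul(4, Pow(A, Rational(5, 2))))
Function('M')(t) = Mul(4, t, Pow(Add(-1, t), -1)) (Function('M')(t) = Mul(2, Mul(Mul(2, t), Pow(Add(-1, t), -1))) = Mul(2, Mul(2, t, Pow(Add(-1, t), -1))) = Mul(4, t, Pow(Add(-1, t), -1)))
Mul(Function('M')(Function('a')(4)), -13) = Mul(Mul(4, Mul(4, Pow(4, Rational(5, 2))), Pow(Add(-1, Mul(4, Pow(4, Rational(5, 2)))), -1)), -13) = Mul(Mul(4, Mul(4, 32), Pow(Add(-1, Mul(4, 32)), -1)), -13) = Mul(Mul(4, 128, Pow(Add(-1, 128), -1)), -13) = Mul(Mul(4, 128, Pow(127, -1)), -13) = Mul(Mul(4, 128, Rational(1, 127)), -13) = Mul(Rational(512, 127), -13) = Rational(-6656, 127)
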